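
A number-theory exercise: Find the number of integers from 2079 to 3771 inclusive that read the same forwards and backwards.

The integers in [2079, 3771] that read the same forwards and backwards: 2112, 2222, 2332, 2442, 2552, 2662, …, 3553, 3663.
16 qualify.

16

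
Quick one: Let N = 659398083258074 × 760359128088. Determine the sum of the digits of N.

659398083258074 × 760359128088 = 501379351649007576926182512
Sum of its 27 digits: 114.

114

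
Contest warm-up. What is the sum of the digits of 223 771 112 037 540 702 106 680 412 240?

2+2+3+7+7+1+1+1+2+0+3+7+5+4+0+7+0+2+1+0+6+6+8+0+4+1+2+2+4+0 = 88

88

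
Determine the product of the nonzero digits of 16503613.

1620

1×6×5×3×6×1×3 = 1620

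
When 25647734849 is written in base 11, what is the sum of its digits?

59

25647734849 in base 11 is A971528890.
Digit sum: 10+9+7+1+5+2+8+8+9+0 = 59.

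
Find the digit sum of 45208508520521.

47

4+5+2+0+8+5+0+8+5+2+0+5+2+1 = 47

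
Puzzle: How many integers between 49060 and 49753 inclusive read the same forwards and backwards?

7

The integers in [49060, 49753] that read the same forwards and backwards: 49094, 49194, 49294, 49394, 49494, 49594, 49694.
7 qualify.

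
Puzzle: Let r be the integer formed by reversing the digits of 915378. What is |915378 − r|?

Reverse of 915378 is 873519.
|915378 − 873519| = 41859

41859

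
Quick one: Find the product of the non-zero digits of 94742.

9×4×7×4×2 = 2016

2016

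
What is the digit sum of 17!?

63

17! = 355687428096000
Sum of its 15 digits: 63.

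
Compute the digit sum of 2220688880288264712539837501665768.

2+2+2+0+6+8+8+8+8+0+2+8+8+2+6+4+7+1+2+5+3+9+8+3+7+5+0+1+6+6+5+7+6+8 = 163

163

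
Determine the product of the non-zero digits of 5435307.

6300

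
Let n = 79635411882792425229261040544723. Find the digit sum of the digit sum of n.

First digit sum: 134.
1+3+4 = 8.

8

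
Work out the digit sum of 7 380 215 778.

48

7+3+8+0+2+1+5+7+7+8 = 48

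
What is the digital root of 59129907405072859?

5+9+1+2+9+9+0+7+4+0+5+0+7+2+8+5+9 = 82
8+2 = 10
1+0 = 1
(Equivalently, 59129907405072859 mod 9 = 1.)

1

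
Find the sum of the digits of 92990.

29

9+2+9+9+0 = 29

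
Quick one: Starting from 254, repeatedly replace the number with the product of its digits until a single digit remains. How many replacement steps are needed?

254 → 40 → 0 (2 steps)

2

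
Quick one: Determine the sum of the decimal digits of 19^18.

19^18 = 104127350297911241532841
Sum of its 24 digits: 82.

82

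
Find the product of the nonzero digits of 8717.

8×7×1×7 = 392

392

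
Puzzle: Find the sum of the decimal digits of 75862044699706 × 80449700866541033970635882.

75862044699706 × 80449700866541033970635882 = 6103078803215512441409834703720558450692
Sum of its 40 digits: 152.

152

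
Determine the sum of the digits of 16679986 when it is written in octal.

29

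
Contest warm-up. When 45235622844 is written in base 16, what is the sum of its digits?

69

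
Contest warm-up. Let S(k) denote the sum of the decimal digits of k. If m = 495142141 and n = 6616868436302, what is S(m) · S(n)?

S(495142141) = 4+9+5+1+4+2+1+4+1 = 31.
S(6616868436302) = 6+6+1+6+8+6+8+4+3+6+3+0+2 = 59.
31 · 59 = 1829.

1829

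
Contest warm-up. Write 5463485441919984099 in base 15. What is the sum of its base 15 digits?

131

5463485441919984099 in base 15 is C723E995488D4DB9.
Digit sum: 12+7+2+3+14+9+9+5+4+8+8+13+4+13+11+9 = 131.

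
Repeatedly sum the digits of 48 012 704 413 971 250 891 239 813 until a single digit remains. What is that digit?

3

4+8+0+1+2+7+0+4+4+1+3+9+7+1+2+5+0+8+9+1+2+3+9+8+1+3 = 102
1+0+2 = 3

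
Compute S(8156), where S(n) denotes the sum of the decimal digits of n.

20

8+1+5+6 = 20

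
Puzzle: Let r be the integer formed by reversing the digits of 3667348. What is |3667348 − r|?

Reverse of 3667348 is 8437663.
|3667348 − 8437663| = 4770315

4770315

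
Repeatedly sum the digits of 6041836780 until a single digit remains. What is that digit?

6+0+4+1+8+3+6+7+8+0 = 43
4+3 = 7

7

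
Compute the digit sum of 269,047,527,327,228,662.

80

2+6+9+0+4+7+5+2+7+3+2+7+2+2+8+6+6+2 = 80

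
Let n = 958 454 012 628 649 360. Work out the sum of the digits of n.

82

9+5+8+4+5+4+0+1+2+6+2+8+6+4+9+3+6+0 = 82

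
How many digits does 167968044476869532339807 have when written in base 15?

20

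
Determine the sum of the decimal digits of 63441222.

6+3+4+4+1+2+2+2 = 24

24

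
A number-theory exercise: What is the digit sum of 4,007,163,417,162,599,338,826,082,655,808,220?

141

4+0+0+7+1+6+3+4+1+7+1+6+2+5+9+9+3+3+8+8+2+6+0+8+2+6+5+5+8+0+8+2+2+0 = 141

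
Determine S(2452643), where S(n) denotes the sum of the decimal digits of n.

2+4+5+2+6+4+3 = 26

26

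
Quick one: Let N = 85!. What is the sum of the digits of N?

85! = 281710411438055027694947944226061159480056634330574206405101912752560026159795933451040286452340924018275123200000000000000000000
Sum of its 129 digits: 414.

414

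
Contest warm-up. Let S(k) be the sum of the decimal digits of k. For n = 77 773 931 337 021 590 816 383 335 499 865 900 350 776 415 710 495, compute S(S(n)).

12

First digit sum: 228.
2+2+8 = 12.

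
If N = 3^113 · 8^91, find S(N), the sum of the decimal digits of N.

3^113 · 8^91 = 12470693332236629943186939426285083874863500230929219812632544873463650674778395251723466819045809510590369109504137503086703398004719616
Sum of its 137 digits: 603.

603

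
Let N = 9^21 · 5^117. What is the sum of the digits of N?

486

9^21 · 5^117 = 658541586415503631886128818080137829384155561974066935246080629895448765864784945733845233917236328125
Sum of its 102 digits: 486.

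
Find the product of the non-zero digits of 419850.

4×1×9×8×5 = 1440

1440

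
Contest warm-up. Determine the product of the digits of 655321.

6×5×5×3×2×1 = 900

900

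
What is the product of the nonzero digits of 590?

45

5×9 = 45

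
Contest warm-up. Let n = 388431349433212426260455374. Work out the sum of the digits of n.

106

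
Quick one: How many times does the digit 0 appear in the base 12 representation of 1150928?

1150928 in base 12 is 476068.
The digit 0 appears 1 time.

1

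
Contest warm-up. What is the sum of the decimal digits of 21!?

21! = 51090942171709440000
Sum of its 20 digits: 63.

63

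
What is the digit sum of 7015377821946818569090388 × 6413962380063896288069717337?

7015377821946818569090388 × 6413962380063896288069717337 = 44996369431901489265060199551372779675938876363656756
Sum of its 53 digits: 279.

279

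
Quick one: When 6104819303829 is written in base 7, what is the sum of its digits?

6104819303829 in base 7 is 1200026053616151.
Digit sum: 1+2+0+0+0+2+6+0+5+3+6+1+6+1+5+1 = 39.

39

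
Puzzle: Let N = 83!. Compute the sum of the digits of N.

83! = 39455239697206586511897471180120610571436503407643446275224357528369751562996629334879591940103770870906880000000000000000000
Sum of its 125 digits: 486.

486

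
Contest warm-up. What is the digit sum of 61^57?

61^57 = 580497823320803970958785503779456815909823995739299859912473330253427898608078095812061641329553109021
Sum of its 102 digits: 487.

487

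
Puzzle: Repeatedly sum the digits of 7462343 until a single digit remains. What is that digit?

7+4+6+2+3+4+3 = 29
2+9 = 11
1+1 = 2
(Equivalently, 7462343 mod 9 = 2.)

2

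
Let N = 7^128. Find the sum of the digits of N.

517

7^128 = 1487815647197611695910312681741273570332356717154798949898498305086387315423300999654757561928633305897036801
Sum of its 109 digits: 517.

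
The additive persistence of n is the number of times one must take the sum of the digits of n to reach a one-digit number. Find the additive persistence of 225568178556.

225568178556 → 60 → 6 (2 steps)

2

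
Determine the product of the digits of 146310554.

1×4×6×3×1×0×5×5×4 = 0

0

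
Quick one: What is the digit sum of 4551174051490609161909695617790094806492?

4+5+5+1+1+7+4+0+5+1+4+9+0+6+0+9+1+6+1+9+0+9+6+9+5+6+1+7+7+9+0+0+9+4+8+0+6+4+9+2 = 179

179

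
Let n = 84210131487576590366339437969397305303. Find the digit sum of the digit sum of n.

First digit sum: 172.
1+7+2 = 10.

10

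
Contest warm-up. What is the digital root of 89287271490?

8+9+2+8+7+2+7+1+4+9+0 = 57
5+7 = 12
1+2 = 3
(Equivalently, 89287271490 mod 9 = 3.)

3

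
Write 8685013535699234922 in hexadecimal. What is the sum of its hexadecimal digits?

8685013535699234922 in base 16 is 78875DCBA8CFF06A.
Digit sum: 7+8+8+7+5+13+12+11+10+8+12+15+15+0+6+10 = 147.

147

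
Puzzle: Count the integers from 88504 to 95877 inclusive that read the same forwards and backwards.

The integers in [88504, 95877] that read the same forwards and backwards: 88588, 88688, 88788, 88888, 88988, 89098, …, 95759, 95859.
74 qualify.

74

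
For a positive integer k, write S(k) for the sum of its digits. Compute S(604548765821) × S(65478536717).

S(604548765821) = 6+0+4+5+4+8+7+6+5+8+2+1 = 56.
S(65478536717) = 6+5+4+7+8+5+3+6+7+1+7 = 59.
56 · 59 = 3304.

3304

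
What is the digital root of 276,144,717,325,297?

4

2+7+6+1+4+4+7+1+7+3+2+5+2+9+7 = 67
6+7 = 13
1+3 = 4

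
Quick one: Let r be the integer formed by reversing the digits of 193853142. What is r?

Reversing 193853142 gives 241358391.

241358391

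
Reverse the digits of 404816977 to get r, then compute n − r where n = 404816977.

-374801427

Reverse of 404816977 is 779618404.
404816977 − 779618404 = -374801427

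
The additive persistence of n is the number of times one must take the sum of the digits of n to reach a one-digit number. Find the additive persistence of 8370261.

2

8370261 → 27 → 9 (2 steps)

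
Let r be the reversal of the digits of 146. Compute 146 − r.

Reverse of 146 is 641.
146 − 641 = -495

-495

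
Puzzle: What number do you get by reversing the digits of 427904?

409724

Reversing 427904 gives 409724.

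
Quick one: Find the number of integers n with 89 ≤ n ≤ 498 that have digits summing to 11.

The integers in [89, 498] that have digits summing to 11: 92, 119, 128, 137, 146, 155, …, 461, 470.
37 qualify.

37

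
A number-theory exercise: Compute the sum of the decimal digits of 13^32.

169

13^32 = 442779263776840698304313192148785281
Sum of its 36 digits: 169.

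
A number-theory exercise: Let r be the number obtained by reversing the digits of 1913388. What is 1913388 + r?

Reverse of 1913388 is 8833191.
1913388 + 8833191 = 10746579

10746579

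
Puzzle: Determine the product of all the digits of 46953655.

486000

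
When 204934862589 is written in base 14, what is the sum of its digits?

204934862589 in base 14 is 9CC1668989.
Digit sum: 9+12+12+1+6+6+8+9+8+9 = 80.

80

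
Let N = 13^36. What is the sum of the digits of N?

13^36 = 12646218552730347184269489080961456410641
Sum of its 41 digits: 172.

172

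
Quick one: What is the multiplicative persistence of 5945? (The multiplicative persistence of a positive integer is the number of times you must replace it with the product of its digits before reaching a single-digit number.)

2

5945 → 900 → 0 (2 steps)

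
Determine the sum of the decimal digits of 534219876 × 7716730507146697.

99

534219876 × 7716730507146697 = 4122430814653325585149572
Sum of its 25 digits: 99.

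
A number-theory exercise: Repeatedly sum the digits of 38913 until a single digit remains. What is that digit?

6

3+8+9+1+3 = 24
2+4 = 6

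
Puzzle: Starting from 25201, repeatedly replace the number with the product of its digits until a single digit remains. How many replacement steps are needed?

25201 → 0 (1 step)

1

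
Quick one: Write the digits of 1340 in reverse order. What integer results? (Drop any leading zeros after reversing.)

431

Reversing 1340 gives 431.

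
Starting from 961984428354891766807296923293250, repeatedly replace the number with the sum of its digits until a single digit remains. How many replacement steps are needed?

961984428354891766807296923293250 → 167 → 14 → 5 (3 steps)

3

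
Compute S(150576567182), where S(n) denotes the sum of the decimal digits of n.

53

1+5+0+5+7+6+5+6+7+1+8+2 = 53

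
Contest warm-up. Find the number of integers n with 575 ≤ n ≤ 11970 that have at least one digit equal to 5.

3808

The integers in [575, 11970] that have at least one digit equal to 5: 575, 576, 577, 578, 579, 580, …, 11959, 11965.
3808 qualify.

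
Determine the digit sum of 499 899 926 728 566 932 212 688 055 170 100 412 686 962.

203

4+9+9+8+9+9+9+2+6+7+2+8+5+6+6+9+3+2+2+1+2+6+8+8+0+5+5+1+7+0+1+0+0+4+1+2+6+8+6+9+6+2 = 203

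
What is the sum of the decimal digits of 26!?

81

26! = 403291461126605635584000000
Sum of its 27 digits: 81.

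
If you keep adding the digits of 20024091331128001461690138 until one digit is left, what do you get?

3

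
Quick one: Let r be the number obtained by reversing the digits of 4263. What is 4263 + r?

7887

Reverse of 4263 is 3624.
4263 + 3624 = 7887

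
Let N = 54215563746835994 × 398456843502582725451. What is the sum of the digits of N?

165

54215563746835994 × 398456843502582725451 = 21602562399277327197754205242426683294
Sum of its 38 digits: 165.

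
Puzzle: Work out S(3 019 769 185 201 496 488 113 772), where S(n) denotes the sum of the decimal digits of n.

112

3+0+1+9+7+6+9+1+8+5+2+0+1+4+9+6+4+8+8+1+1+3+7+7+2 = 112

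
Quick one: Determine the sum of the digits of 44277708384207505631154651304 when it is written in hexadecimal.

44277708384207505631154651304 in base 16 is 8F11A9752451A193875DC0A8.
Digit sum: 8+15+1+1+10+9+7+5+2+4+5+1+10+1+9+3+8+7+5+13+12+0+10+8 = 154.

154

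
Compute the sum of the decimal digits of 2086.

16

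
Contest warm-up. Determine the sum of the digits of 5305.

5+3+0+5 = 13

13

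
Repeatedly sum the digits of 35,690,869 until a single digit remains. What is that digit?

1

3+5+6+9+0+8+6+9 = 46
4+6 = 10
1+0 = 1
(Equivalently, 35,690,869 mod 9 = 1.)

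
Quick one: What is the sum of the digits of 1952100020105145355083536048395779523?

1+9+5+2+1+0+0+0+2+0+1+0+5+1+4+5+3+5+5+0+8+3+5+3+6+0+4+8+3+9+5+7+7+9+5+2+3 = 136

136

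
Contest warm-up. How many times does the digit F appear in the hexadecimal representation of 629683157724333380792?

629683157724333380792 in base 16 is 22229BF7BEF52894B8.
The digit F appears 2 times.

2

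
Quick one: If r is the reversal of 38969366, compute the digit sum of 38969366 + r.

37

Reversal of 38969366 is 66396983; 38969366 + 66396983 = 105366349.
Digit sum of 105366349: 1+0+5+3+6+6+3+4+9 = 37.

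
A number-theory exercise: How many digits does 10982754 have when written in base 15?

6

10982754 in base 15 is E6E239, which has 6 digits.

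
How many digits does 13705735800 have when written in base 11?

10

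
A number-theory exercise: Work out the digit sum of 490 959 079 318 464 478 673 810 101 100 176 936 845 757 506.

4+9+0+9+5+9+0+7+9+3+1+8+4+6+4+4+7+8+6+7+3+8+1+0+1+0+1+1+0+0+1+7+6+9+3+6+8+4+5+7+5+7+5+0+6 = 204

204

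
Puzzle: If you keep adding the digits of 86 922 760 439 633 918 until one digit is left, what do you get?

5

8+6+9+2+2+7+6+0+4+3+9+6+3+3+9+1+8 = 86
8+6 = 14
1+4 = 5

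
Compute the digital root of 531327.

3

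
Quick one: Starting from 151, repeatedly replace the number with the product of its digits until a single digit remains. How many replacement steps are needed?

1

151 → 5 (1 step)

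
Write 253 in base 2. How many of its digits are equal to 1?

7

253 in base 2 is 11111101.
The digit 1 appears 7 times.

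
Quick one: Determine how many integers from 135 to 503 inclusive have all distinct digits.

272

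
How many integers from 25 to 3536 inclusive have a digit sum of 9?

161

The integers in [25, 3536] that have a digit sum of 9: 27, 36, 45, 54, 63, 72, …, 3501, 3510.
161 qualify.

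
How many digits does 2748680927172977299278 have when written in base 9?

23

2748680927172977299278 in base 9 is 27106877583676664757136, which has 23 digits.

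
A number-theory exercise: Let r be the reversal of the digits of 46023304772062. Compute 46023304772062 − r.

Reverse of 46023304772062 is 26027740332064.
46023304772062 − 26027740332064 = 19995564439998

19995564439998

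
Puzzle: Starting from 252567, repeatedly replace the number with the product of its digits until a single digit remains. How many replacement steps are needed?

2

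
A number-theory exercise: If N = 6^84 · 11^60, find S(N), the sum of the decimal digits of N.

6^84 · 11^60 = 70512504706216088415056687106167402555843280005935822104888836060591811634695425462797610646334841184889366883560451305736503296
Sum of its 128 digits: 549.

549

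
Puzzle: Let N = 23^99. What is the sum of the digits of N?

23^99 = 647225717667958234512676373328684966608135637121798638546825574314018838197362232702277832316406382792759851833889013515631314023038087
Sum of its 135 digits: 611.

611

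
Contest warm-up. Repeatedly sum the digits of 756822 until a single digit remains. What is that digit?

3

7+5+6+8+2+2 = 30
3+0 = 3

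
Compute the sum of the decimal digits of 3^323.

702

3^323 = 12887398992905211091134919596691438986738071032059439873952311419935843645773953828397502847624490212500386993360598011990073223412802359596045310457260827
Sum of its 155 digits: 702.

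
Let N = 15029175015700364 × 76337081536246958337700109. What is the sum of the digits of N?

199

15029175015700364 × 76337081536246958337700109 = 1147283358596044346891760475474801634139676
Sum of its 43 digits: 199.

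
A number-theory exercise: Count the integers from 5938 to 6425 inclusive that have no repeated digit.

The integers in [5938, 6425] that have no repeated digit: 5938, 5940, 5941, 5942, 5943, 5946, …, 6423, 6425.
271 qualify.

271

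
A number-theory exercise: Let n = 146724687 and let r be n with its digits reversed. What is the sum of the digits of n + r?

Reversal of 146724687 is 786427641; 146724687 + 786427641 = 933152328.
Digit sum of 933152328: 9+3+3+1+5+2+3+2+8 = 36.

36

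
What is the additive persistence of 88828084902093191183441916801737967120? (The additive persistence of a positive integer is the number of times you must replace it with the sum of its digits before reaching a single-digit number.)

88828084902093191183441916801737967120 → 168 → 15 → 6 (3 steps)

3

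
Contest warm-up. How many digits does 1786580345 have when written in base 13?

1786580345 in base 13 is 2261A1B44, which has 9 digits.

9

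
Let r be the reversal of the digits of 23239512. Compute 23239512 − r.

Reverse of 23239512 is 21593232.
23239512 − 21593232 = 1646280

1646280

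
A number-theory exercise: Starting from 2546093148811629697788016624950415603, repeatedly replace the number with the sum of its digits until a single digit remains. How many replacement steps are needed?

3

2546093148811629697788016624950415603 → 166 → 13 → 4 (3 steps)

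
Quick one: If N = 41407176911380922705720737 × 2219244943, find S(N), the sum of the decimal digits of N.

41407176911380922705720737 × 2219244943 = 91892667964488471861344622757482991
Sum of its 35 digits: 187.

187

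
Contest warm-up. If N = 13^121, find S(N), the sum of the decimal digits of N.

625

13^121 = 612555761606078876565140003320185794735835689721359911559436611973543714766884691881318122370732994866272046655707596935346467437026413
Sum of its 135 digits: 625.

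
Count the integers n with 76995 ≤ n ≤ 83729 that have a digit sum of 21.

The integers in [76995, 83729] that have a digit sum of 21: 77007, 77016, 77025, 77034, 77043, 77052, …, 83712, 83721.
359 qualify.

359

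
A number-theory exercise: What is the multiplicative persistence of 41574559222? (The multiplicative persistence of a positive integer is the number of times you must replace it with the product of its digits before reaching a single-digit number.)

2

41574559222 → 1008000 → 0 (2 steps)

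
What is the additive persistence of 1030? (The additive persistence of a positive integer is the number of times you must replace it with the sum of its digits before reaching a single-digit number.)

1

1030 → 4 (1 step)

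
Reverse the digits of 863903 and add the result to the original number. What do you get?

Reverse of 863903 is 309368.
863903 + 309368 = 1173271

1173271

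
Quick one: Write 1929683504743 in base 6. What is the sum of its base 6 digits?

43

1929683504743 in base 6 is 4034252342253211.
Digit sum: 4+0+3+4+2+5+2+3+4+2+2+5+3+2+1+1 = 43.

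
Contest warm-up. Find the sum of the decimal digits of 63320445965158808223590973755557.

151

6+3+3+2+0+4+4+5+9+6+5+1+5+8+8+0+8+2+2+3+5+9+0+9+7+3+7+5+5+5+5+7 = 151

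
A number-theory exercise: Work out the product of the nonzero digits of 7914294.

18144

7×9×1×4×2×9×4 = 18144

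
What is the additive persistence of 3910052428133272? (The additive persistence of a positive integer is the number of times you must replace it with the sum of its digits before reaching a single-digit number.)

2

3910052428133272 → 52 → 7 (2 steps)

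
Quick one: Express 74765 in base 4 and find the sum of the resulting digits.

8

74765 in base 4 is 102100031.
Digit sum: 1+0+2+1+0+0+0+3+1 = 8.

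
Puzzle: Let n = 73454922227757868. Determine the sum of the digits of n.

88

7+3+4+5+4+9+2+2+2+2+7+7+5+7+8+6+8 = 88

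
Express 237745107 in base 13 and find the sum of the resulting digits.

39

237745107 in base 13 is 3A3416A2.
Digit sum: 3+10+3+4+1+6+10+2 = 39.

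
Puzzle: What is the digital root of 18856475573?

1+8+8+5+6+4+7+5+5+7+3 = 59
5+9 = 14
1+4 = 5
(Equivalently, 18856475573 mod 9 = 5.)

5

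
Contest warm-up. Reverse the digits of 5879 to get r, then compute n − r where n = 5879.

-3906

Reverse of 5879 is 9785.
5879 − 9785 = -3906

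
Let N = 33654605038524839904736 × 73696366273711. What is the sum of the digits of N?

133

33654605038524839904736 × 73696366273711 = 2480222099716206301410501844541195296
Sum of its 37 digits: 133.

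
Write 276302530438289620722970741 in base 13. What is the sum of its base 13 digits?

276302530438289620722970741 in base 13 is 680459532723AC46C2247107.
Digit sum: 6+8+0+4+5+9+5+3+2+7+2+3+10+12+4+6+12+2+2+4+7+1+0+7 = 121.

121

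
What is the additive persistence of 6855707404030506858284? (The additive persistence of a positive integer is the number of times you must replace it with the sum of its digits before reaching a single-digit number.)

3

6855707404030506858284 → 95 → 14 → 5 (3 steps)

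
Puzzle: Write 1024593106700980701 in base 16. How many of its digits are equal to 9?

1024593106700980701 in base 16 is E3816008439D1DD.
The digit 9 appears 1 time.

1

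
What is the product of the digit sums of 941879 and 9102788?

1330

S(941879) = 9+4+1+8+7+9 = 38.
S(9102788) = 9+1+0+2+7+8+8 = 35.
38 · 35 = 1330.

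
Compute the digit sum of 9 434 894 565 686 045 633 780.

113

9+4+3+4+8+9+4+5+6+5+6+8+6+0+4+5+6+3+3+7+8+0 = 113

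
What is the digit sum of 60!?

288

60! = 8320987112741390144276341183223364380754172606361245952449277696409600000000000000
Sum of its 82 digits: 288.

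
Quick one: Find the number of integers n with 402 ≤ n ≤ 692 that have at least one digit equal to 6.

131

The integers in [402, 692] that have at least one digit equal to 6: 406, 416, 426, 436, 446, 456, …, 691, 692.
131 qualify.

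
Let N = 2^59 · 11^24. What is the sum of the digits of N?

2^59 · 11^24 = 5677984308283667943342249661469397151121408
Sum of its 43 digits: 203.

203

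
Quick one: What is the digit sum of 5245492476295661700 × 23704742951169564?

5245492476295661700 × 23704742951169564 = 124343050802882567961206274280498800
Sum of its 36 digits: 144.

144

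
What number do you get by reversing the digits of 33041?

14033

Reversing 33041 gives 14033.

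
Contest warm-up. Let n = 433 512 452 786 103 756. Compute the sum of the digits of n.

72

4+3+3+5+1+2+4+5+2+7+8+6+1+0+3+7+5+6 = 72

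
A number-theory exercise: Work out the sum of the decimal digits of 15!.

45

15! = 1307674368000
Sum of its 13 digits: 45.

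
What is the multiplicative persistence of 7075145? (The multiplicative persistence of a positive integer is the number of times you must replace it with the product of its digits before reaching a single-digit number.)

7075145 → 0 (1 step)

1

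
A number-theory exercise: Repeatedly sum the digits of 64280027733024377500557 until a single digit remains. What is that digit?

6+4+2+8+0+0+2+7+7+3+3+0+2+4+3+7+7+5+0+0+5+5+7 = 87
8+7 = 15
1+5 = 6

6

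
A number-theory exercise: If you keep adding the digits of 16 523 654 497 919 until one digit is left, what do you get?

8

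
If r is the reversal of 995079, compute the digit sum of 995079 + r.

42

Reversal of 995079 is 970599; 995079 + 970599 = 1965678.
Digit sum of 1965678: 1+9+6+5+6+7+8 = 42.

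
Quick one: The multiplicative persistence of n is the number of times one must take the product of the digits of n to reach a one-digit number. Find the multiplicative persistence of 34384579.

2

34384579 → 362880 → 0 (2 steps)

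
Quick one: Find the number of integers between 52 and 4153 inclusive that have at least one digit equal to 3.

The integers in [52, 4153] that have at least one digit equal to 3: 53, 63, 73, 83, 93, 103, …, 4143, 4153.
1833 qualify.

1833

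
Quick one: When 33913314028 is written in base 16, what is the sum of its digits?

73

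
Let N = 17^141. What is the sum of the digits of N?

791

17^141 = 311385162313144107424873085781559072480877648857389823050107709241416742258473647555902209193076546579989129429693388636220054676046019437442998040875220981995532229959710417
Sum of its 174 digits: 791.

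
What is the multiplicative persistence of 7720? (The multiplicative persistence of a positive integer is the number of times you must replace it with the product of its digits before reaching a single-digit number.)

1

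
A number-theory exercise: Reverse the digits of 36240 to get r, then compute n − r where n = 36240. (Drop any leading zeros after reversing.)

Reverse of 36240 is 4263.
36240 − 4263 = 31977

31977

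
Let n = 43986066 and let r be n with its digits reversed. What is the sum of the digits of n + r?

Reversal of 43986066 is 66068934; 43986066 + 66068934 = 110055000.
Digit sum of 110055000: 1+1+0+0+5+5+0+0+0 = 12.

12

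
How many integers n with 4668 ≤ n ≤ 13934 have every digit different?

3687

The integers in [4668, 13934] that have every digit different: 4670, 4671, 4672, 4673, 4675, 4678, …, 13927, 13928.
3687 qualify.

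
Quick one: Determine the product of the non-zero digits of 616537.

3780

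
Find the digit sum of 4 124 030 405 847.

42

4+1+2+4+0+3+0+4+0+5+8+4+7 = 42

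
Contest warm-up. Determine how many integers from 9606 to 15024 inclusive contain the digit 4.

2162

The integers in [9606, 15024] that contain the digit 4: 9614, 9624, 9634, 9640, 9641, 9642, …, 15014, 15024.
2162 qualify.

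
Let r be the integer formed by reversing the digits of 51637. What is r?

73615

Reversing 51637 gives 73615.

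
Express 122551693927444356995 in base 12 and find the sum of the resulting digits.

101

122551693927444356995 in base 12 is 472A3380423269B376B.
Digit sum: 4+7+2+10+3+3+8+0+4+2+3+2+6+9+11+3+7+6+11 = 101.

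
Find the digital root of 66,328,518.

6+6+3+2+8+5+1+8 = 39
3+9 = 12
1+2 = 3

3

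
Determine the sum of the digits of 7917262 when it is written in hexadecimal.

67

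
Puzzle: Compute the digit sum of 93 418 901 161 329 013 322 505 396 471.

9+3+4+1+8+9+0+1+1+6+1+3+2+9+0+1+3+3+2+2+5+0+5+3+9+6+4+7+1 = 108

108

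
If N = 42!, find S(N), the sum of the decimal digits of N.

42! = 1405006117752879898543142606244511569936384000000000
Sum of its 52 digits: 189.

189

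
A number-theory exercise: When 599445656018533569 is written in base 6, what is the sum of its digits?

64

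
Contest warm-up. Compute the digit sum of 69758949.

6+9+7+5+8+9+4+9 = 57

57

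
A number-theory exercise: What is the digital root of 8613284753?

2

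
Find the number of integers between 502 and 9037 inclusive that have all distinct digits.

4411

The integers in [502, 9037] that have all distinct digits: 502, 503, 504, 506, 507, 508, …, 9036, 9037.
4411 qualify.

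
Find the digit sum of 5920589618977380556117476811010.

5+9+2+0+5+8+9+6+1+8+9+7+7+3+8+0+5+5+6+1+1+7+4+7+6+8+1+1+0+1+0 = 140

140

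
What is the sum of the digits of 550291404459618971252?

89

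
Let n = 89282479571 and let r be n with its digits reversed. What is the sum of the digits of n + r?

Reversal of 89282479571 is 17597428298; 89282479571 + 17597428298 = 106879907869.
Digit sum of 106879907869: 1+0+6+8+7+9+9+0+7+8+6+9 = 70.

70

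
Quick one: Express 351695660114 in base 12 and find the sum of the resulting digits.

51

351695660114 in base 12 is 581B21B9102.
Digit sum: 5+8+1+11+2+1+11+9+1+0+2 = 51.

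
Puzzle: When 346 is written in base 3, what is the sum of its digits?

346 in base 3 is 110211.
Digit sum: 1+1+0+2+1+1 = 6.

6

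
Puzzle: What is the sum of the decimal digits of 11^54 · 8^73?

11^54 · 8^73 = 144801829487582161892393977033023623966421273095226169183840389244907369135147208755052132659001011160239012831567028420608
Sum of its 123 digits: 494.

494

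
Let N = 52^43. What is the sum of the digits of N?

367

52^43 = 61396522910664909586686645278893362494395823773267868130843976041452535808
Sum of its 74 digits: 367.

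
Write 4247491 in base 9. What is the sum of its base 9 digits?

4247491 in base 9 is 7883414.
Digit sum: 7+8+8+3+4+1+4 = 35.

35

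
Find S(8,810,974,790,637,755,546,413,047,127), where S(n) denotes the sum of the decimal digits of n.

8+8+1+0+9+7+4+7+9+0+6+3+7+7+5+5+5+4+6+4+1+3+0+4+7+1+2+7 = 130

130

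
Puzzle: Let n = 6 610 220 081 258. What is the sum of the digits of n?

41

6+6+1+0+2+2+0+0+8+1+2+5+8 = 41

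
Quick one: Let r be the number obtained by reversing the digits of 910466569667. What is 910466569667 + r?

Reverse of 910466569667 is 766965664019.
910466569667 + 766965664019 = 1677432233686

1677432233686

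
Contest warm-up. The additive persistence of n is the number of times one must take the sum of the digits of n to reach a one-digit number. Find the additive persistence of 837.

2

837 → 18 → 9 (2 steps)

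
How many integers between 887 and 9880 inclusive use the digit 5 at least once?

The integers in [887, 9880] that use the digit 5 at least once: 895, 905, 915, 925, 935, 945, …, 9865, 9875.
3167 qualify.

3167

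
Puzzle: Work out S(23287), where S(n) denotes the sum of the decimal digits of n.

2+3+2+8+7 = 22

22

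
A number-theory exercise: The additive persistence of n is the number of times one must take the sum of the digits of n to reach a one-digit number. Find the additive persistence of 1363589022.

1363589022 → 39 → 12 → 3 (3 steps)

3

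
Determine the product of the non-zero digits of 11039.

27

1×1×3×9 = 27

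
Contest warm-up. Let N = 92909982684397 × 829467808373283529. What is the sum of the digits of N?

133

92909982684397 × 829467808373283529 = 77065839713226501607536605397013
Sum of its 32 digits: 133.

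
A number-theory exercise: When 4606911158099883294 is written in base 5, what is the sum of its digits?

58

4606911158099883294 in base 5 is 302121144024403242032231134.
Digit sum: 3+0+2+1+2+1+1+4+4+0+2+4+4+0+3+2+4+2+0+3+2+2+3+1+1+3+4 = 58.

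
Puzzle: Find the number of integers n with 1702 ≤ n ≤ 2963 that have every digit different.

The integers in [1702, 2963] that have every digit different: 1702, 1703, 1704, 1705, 1706, 1708, …, 2961, 2963.
654 qualify.

654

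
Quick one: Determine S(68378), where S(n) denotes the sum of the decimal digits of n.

32

6+8+3+7+8 = 32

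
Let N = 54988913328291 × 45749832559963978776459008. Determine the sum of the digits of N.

189

54988913328291 × 45749832559963978776459008 = 2515733577423684793015685395480808195328
Sum of its 40 digits: 189.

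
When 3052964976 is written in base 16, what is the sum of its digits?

66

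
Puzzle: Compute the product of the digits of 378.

168

3×7×8 = 168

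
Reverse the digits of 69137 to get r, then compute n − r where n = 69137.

-4059

Reverse of 69137 is 73196.
69137 − 73196 = -4059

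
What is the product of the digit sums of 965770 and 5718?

714

S(965770) = 9+6+5+7+7+0 = 34.
S(5718) = 5+7+1+8 = 21.
34 · 21 = 714.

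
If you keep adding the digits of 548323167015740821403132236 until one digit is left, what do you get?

1

5+4+8+3+2+3+1+6+7+0+1+5+7+4+0+8+2+1+4+0+3+1+3+2+2+3+6 = 91
9+1 = 10
1+0 = 1
(Equivalently, 548323167015740821403132236 mod 9 = 1.)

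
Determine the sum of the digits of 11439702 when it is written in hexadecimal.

11439702 in base 16 is AE8E56.
Digit sum: 10+14+8+14+5+6 = 57.

57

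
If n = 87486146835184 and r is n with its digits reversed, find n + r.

Reverse of 87486146835184 is 48153864168478.
87486146835184 + 48153864168478 = 135640011003662

135640011003662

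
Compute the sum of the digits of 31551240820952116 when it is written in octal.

31551240820952116 in base 8 is 1600572766526606064.
Digit sum: 1+6+0+0+5+7+2+7+6+6+5+2+6+6+0+6+0+6+4 = 75.

75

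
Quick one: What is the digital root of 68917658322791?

6+8+9+1+7+6+5+8+3+2+2+7+9+1 = 74
7+4 = 11
1+1 = 2

2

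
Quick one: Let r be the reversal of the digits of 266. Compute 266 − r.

Reverse of 266 is 662.
266 − 662 = -396

-396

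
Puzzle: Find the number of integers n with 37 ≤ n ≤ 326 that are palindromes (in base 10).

29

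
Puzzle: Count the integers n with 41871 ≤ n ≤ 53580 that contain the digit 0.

The integers in [41871, 53580] that contain the digit 0: 41880, 41890, 41900, 41901, 41902, 41903, …, 53570, 53580.
3925 qualify.

3925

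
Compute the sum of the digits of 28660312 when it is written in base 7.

28660312 in base 7 is 465415522.
Digit sum: 4+6+5+4+1+5+5+2+2 = 34.

34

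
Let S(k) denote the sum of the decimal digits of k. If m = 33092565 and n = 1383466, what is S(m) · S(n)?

1023

S(33092565) = 3+3+0+9+2+5+6+5 = 33.
S(1383466) = 1+3+8+3+4+6+6 = 31.
33 · 31 = 1023.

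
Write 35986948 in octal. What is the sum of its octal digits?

35986948 in base 8 is 211217004.
Digit sum: 2+1+1+2+1+7+0+0+4 = 18.

18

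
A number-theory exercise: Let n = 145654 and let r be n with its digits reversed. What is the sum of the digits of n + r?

23

Reversal of 145654 is 456541; 145654 + 456541 = 602195.
Digit sum of 602195: 6+0+2+1+9+5 = 23.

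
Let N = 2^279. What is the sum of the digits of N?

350

2^279 = 971334446112864535459730953411759453321203419526069760625906204869452142602604249088
Sum of its 84 digits: 350.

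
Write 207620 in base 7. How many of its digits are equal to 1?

2

207620 in base 7 is 1523210.
The digit 1 appears 2 times.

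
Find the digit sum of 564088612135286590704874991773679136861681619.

223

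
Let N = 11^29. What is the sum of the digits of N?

140

11^29 = 1586309297171491574414436704891
Sum of its 31 digits: 140.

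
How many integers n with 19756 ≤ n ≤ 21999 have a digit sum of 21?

107

The integers in [19756, 21999] that have a digit sum of 21: 19803, 19812, 19821, 19830, 19902, 19911, …, 21981, 21990.
107 qualify.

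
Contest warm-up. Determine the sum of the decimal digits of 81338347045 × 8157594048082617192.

141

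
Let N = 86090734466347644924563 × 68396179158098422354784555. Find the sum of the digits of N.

214

86090734466347644924563 × 68396179158098422354784555 = 5888277298412592296983090128033031019445092524465
Sum of its 49 digits: 214.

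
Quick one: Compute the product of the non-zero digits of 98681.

3456

9×8×6×8×1 = 3456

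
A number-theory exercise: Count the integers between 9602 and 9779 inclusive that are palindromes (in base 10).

The integers in [9602, 9779] that are palindromes (in base 10): 9669, 9779.
2 qualify.

2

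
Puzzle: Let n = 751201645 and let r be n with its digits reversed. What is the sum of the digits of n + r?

35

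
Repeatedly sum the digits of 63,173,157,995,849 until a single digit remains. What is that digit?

6+3+1+7+3+1+5+7+9+9+5+8+4+9 = 77
7+7 = 14
1+4 = 5

5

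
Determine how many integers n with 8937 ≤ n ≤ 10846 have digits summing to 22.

The integers in [8937, 10846] that have digits summing to 22: 8941, 8950, 9049, 9058, 9067, 9076, …, 10786, 10795.
92 qualify.

92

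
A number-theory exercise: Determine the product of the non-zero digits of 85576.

8×5×5×7×6 = 8400

8400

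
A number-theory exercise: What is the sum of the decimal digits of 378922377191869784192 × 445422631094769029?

187

378922377191869784192 × 445422631094769029 = 168780602229487136837048095294315389568
Sum of its 39 digits: 187.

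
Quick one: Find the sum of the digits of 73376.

26

7+3+3+7+6 = 26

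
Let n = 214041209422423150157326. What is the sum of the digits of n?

2+1+4+0+4+1+2+0+9+4+2+2+4+2+3+1+5+0+1+5+7+3+2+6 = 70

70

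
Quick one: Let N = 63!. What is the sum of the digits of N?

63! = 1982608315404440064116146708361898137544773690227268628106279599612729753600000000000000
Sum of its 88 digits: 333.

333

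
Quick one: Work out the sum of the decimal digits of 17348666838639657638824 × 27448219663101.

153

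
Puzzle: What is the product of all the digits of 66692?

3888

6×6×6×9×2 = 3888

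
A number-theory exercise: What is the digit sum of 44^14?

109

44^14 = 101938319743841411792896
Sum of its 24 digits: 109.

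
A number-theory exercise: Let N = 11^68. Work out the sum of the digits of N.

373

11^68 = 65268343537143736977925527144667849979675453569710942641839519790994481
Sum of its 71 digits: 373.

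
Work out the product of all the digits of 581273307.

5×8×1×2×7×3×3×0×7 = 0

0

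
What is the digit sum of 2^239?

2^239 = 883423532389192164791648750371459257913741948437809479060803100646309888
Sum of its 72 digits: 338.

338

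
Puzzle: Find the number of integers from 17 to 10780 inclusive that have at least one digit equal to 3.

3668

The integers in [17, 10780] that have at least one digit equal to 3: 23, 30, 31, 32, 33, 34, …, 10763, 10773.
3668 qualify.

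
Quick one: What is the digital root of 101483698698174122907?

1+0+1+4+8+3+6+9+8+6+9+8+1+7+4+1+2+2+9+0+7 = 96
9+6 = 15
1+5 = 6
(Equivalently, 101483698698174122907 mod 9 = 6.)

6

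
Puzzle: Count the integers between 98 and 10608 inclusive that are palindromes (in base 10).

The integers in [98, 10608] that are palindromes (in base 10): 99, 101, 111, 121, 131, 141, …, 10501, 10601.
188 qualify.

188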